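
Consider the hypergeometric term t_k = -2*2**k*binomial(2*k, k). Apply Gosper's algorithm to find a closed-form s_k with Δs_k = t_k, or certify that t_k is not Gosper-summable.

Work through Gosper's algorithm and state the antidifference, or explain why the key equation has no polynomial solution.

not Gosper-summable; s_k does not exist

t_(k+1)/t_k = 4*(2*k + 1)/(k + 1).
Take A(k)=8*k + 4, B(k)=k + 1, C(k)=1.
Set up (8*k + 4)·f(k+1) − (k)·f(k) − (1) = 0.
Degrees (1,1,0) ⇒ d ≤ -1.
deg f ≤ -1 is impossible — no certificate.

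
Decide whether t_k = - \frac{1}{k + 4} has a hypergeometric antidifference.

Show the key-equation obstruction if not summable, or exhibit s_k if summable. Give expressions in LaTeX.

No. Not Gosper-summable.

The ratio is (k + 4)/(k + 5).
A = k + 4, B = k + 5, C = 1.
Need (k + 4)·f(k+1) − (k + 4)·f(k) = 1.
deg f ≤ 0 (via 1,1,0).
Write f(k) = c0. Then LHS − RHS = -1, requiring -1 = 0: contradictory. No certificate.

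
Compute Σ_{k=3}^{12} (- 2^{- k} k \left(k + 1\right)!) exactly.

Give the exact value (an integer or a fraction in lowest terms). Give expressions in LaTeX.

Σ = -42567513/2

The ratio is (k + 1)*(k + 2)/(2*k).
Take A(k)=k/2 + 1, B(k)=1, C(k)=k.
Need (k/2 + 1)·f(k+1) − (1)·f(k) = k.
d = 0 from the (1,0,1) case.
Solve for f: f(k) = 2 (degree 0 ≤ 0).
Certificate R = B(k−1)f/C = 2/k gives s_k = -2**(1 - k)*factorial(k + 1).
Verify: -k*factorial(k + 1)/2**k matches t_k.
Sum = s_(13) − s_(3); s_(13) = -42567525/2, s_(3) = -6 ⇒ -42567513/2.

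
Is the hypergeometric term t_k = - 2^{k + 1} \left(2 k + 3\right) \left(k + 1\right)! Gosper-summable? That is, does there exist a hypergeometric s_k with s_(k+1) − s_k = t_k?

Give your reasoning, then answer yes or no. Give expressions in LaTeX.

Ratio r(k) = 2*(k + 2)*(2*k + 5)/(2*k + 3).
Gosper form: A/B · C(k+1)/C(k) with A=2*k + 4, B=1, C=k + 3/2.
Solve (2*k + 4)·f(k+1) − (1)·f(k) = k + 3/2.
deg f ≤ 0 (via 1,0,1).
Coefficient equations give f(k) = 1/2.
Then R = B(k−1)f/C = 1/(2*k + 3), so s_k = R(k)·t_k = -2**(k + 1)*factorial(k + 1).
Check: Δs_k = -2**(k + 1)*(2*k + 3)*factorial(k + 1). ✓

Yes. s_k = - 2^{k + 1} \left(k + 1\right)!.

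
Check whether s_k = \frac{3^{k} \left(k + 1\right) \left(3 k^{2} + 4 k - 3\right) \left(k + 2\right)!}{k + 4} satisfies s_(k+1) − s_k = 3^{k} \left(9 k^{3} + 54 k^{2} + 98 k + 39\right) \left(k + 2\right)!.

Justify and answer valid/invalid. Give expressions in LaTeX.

Invalid: residual - \frac{3^{k + 1} \left(9 k^{4} + 90 k^{3} + 311 k^{2} + 427 k + 159\right) \left(k + 2\right)!}{\left(k + 4\right) \left(k + 5\right)} ≠ 0.

s_(k+1) = 3**(k + 1)*(k + 2)*(3*k**2 + 10*k + 4)*factorial(k + 3)/(k + 5)
s_(k+1) − s_k = 3**k*(9*k**5 + 108*k**4 + 494*k**3 + 1068*k**2 + 1030*k + 303)*factorial(k + 2)/((k + 4)*(k + 5))
(s_(k+1) − s_k) − t_k = -3**(k + 1)*(9*k**4 + 90*k**3 + 311*k**2 + 427*k + 159)*factorial(k + 2)/((k + 4)*(k + 5))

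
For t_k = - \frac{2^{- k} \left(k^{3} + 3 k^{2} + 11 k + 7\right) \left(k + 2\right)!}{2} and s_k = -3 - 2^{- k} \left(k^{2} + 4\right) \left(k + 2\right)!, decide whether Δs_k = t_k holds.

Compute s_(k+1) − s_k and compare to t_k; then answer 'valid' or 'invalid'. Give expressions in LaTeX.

Valid — Δs_k = t_k.

s_(k+1) = -2**(-k - 1)*((k + 1)**2 + 4)*factorial(k + 3) - 3
s_(k+1) − s_k = -(k**3 + 3*k**2 + 11*k + 7)*factorial(k + 2)/(2*2**k)
(s_(k+1) − s_k) − t_k = 0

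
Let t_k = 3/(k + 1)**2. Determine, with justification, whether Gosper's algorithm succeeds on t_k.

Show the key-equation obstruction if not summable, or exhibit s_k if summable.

No. Not Gosper-summable.

t_(k+1)/t_k = (k + 1)**2/(k + 2)**2.
So A=k**2 + 2*k + 1 and B=k**2 + 4*k + 4, with C=1.
Key eq: (k**2 + 2*k + 1)·f(k+1) = (k**2 + 2*k + 1)·f(k) + (1).
From deg A=2, deg B=2, deg C=0: d=0.
Write f(k) = c0. Then LHS − RHS = -1, requiring -1 = 0: contradictory. No certificate.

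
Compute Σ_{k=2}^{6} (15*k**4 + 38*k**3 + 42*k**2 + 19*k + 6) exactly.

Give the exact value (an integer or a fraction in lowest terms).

Step 1: r(k) = (15*k**4 + 98*k**3 + 246*k**2 + 277*k + 120)/(15*k**4 + 38*k**3 + 42*k**2 + 19*k + 6).
So A=1 and B=1, with C=k**4 + 38*k**3/15 + 14*k**2/5 + 19*k/15 + 2/5.
Need (1)·f(k+1) − (1)·f(k) = k**4 + 38*k**3/15 + 14*k**2/5 + 19*k/15 + 2/5.
Bound: deg f ≤ 5.
Solving with deg f ≤ 5: f(k) = k*(3*k**4 + 2*k**3 - 2*k + 3)/15.
Get s_k = R·t_k = k*(3*k**4 + 2*k**3 - 2*k + 3) with R(k) = B(k−1)f(k)/C(k) = k*(3*k**4 + 2*k**3 - 2*k + 3)/(15*k**4 + 38*k**3 + 42*k**2 + 19*k + 6).
Verify: 15*k**4 + 38*k**3 + 42*k**2 + 19*k + 6 matches t_k.
Σ_(k=2)^(6) t_k = s_(7) − s_(2) = 55146 − (126) = 55020.

Σ = 55020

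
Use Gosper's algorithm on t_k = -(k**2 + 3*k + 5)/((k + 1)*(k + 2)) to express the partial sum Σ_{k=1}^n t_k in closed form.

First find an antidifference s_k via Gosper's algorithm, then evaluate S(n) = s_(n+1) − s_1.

r(k) = (k + 1)*(3*k + (k + 1)**2 + 8)/((k + 3)*(k**2 + 3*k + 5)) after simplifying.
So A=k + 1 and B=k + 3, with C=k**2 + 3*k + 5.
Set up (k + 1)·f(k+1) − (k + 2)·f(k) − (k**2 + 3*k + 5) = 0.
From deg A=1, deg B=1, deg C=2: d=2.
A polynomial solution: f(k) = k*(k + 4).
Then R = B(k−1)f/C = k*(k + 2)*(k + 4)/(k**2 + 3*k + 5), so s_k = R(k)·t_k = k*(-k - 4)/(k + 1).
Verify: (-k**2 - 3*k - 5)/(k**2 + 3*k + 2) matches t_k.
Telescope: S(n) = s_(n+1) − s_(1) = (-n**2 - 6*n - 5)/(n + 2) − (-5/2) = n*(-2*n - 7)/(2*(n + 2)).

S(n) = n*(-2*n - 7)/(2*(n + 2))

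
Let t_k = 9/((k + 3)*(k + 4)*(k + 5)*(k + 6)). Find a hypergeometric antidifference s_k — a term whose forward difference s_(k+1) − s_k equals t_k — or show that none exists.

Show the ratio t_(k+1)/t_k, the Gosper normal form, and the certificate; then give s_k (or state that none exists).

s_k = k*(k**2 + 12*k + 47)/(20*(k + 3)*(k + 4)*(k + 5))

Compute t_(k+1)/t_k: get (k + 3)/(k + 7).
A = k + 3, B = k + 7, C = 1.
Set up (k + 3)·f(k+1) − (k + 6)·f(k) − (1) = 0.
Bound: deg f ≤ 3.
Solving with deg f ≤ 3: f(k) = k*(k**2 + 12*k + 47)/180.
Get s_k = R·t_k = k*(k**2 + 12*k + 47)/(20*(k + 3)*(k + 4)*(k + 5)) with R(k) = B(k−1)f(k)/C(k) = k*(k + 6)*(k**2 + 12*k + 47)/180.
Check: Δs_k = 9/(k**4 + 18*k**3 + 119*k**2 + 342*k + 360). ✓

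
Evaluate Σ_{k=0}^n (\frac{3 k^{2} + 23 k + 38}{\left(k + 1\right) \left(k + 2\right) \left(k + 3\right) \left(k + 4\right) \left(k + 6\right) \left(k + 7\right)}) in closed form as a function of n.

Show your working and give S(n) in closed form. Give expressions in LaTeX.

S(n) = \frac{n^{3} + 13 n^{2} + 50 n + 38}{18 \left(n^{3} + 13 n^{2} + 50 n + 56\right)}

Compute t_(k+1)/t_k: get (k + 1)*(k + 6)*(23*k + 3*(k + 1)**2 + 61)/((k + 5)*(k + 8)*(3*k**2 + 23*k + 38)).
Take A(k)=k + 1, B(k)=k + 8, C(k)=k**3 + 38*k**2/3 + 51*k + 190/3.
Solve (k + 1)·f(k+1) − (k + 7)·f(k) = k**3 + 38*k**2/3 + 51*k + 190/3.
Degrees (1,1,3) ⇒ d ≤ 6.
Coefficient equations give f(k) = k*(k + 2)*(k + 4)*(k + 5)*(k**2 + 10*k + 27)/54.
Get s_k = R·t_k = k*(k**2 + 10*k + 27)/(18*(k**3 + 10*k**2 + 27*k + 18)) with R(k) = B(k−1)f(k)/C(k) = k*(k + 2)*(k + 4)*(k + 7)*(k**2 + 10*k + 27)/(18*(3*k**2 + 23*k + 38)).
Verify: (3*k**2 + 23*k + 38)/(k**6 + 23*k**5 + 207*k**4 + 925*k**3 + 2144*k**2 + 2412*k + 1008) matches t_k.
Telescope: S(n) = s_(n+1) − s_(0) = (n**3 + 13*n**2 + 50*n + 38)/(18*(n**3 + 13*n**2 + 50*n + 56)) − (0) = (n**3 + 13*n**2 + 50*n + 38)/(18*(n**3 + 13*n**2 + 50*n + 56)).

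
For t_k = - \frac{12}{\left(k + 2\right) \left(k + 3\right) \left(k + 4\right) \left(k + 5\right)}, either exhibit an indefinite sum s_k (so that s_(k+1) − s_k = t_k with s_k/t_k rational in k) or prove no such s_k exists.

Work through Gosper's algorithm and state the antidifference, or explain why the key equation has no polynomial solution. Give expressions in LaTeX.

s_k = \frac{k \left(- k^{2} - 9 k - 26\right)}{6 \left(k + 2\right) \left(k + 3\right) \left(k + 4\right)}

t_(k+1)/t_k = (k + 2)/(k + 6).
Gosper form: A/B · C(k+1)/C(k) with A=k + 2, B=k + 6, C=1.
f must satisfy (k + 2)·f(k+1) − (k + 5)·f(k) = 1.
From deg A=1, deg B=1, deg C=0: d=3.
Solving with deg f ≤ 3: f(k) = k*(k**2 + 9*k + 26)/72.
Certificate R = B(k−1)f/C = k*(k + 5)*(k**2 + 9*k + 26)/72 gives s_k = k*(-k**2 - 9*k - 26)/(6*(k + 2)*(k + 3)*(k + 4)).
Δs = -12/(k**4 + 14*k**3 + 71*k**2 + 154*k + 120), as required.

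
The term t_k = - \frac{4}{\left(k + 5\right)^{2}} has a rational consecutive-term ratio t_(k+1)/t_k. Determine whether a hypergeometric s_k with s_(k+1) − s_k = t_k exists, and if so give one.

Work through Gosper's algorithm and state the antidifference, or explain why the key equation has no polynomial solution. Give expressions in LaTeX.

The ratio is (k + 5)**2/(k + 6)**2.
So A=k**2 + 10*k + 25 and B=k**2 + 12*k + 36, with C=1.
Set up (k**2 + 10*k + 25)·f(k+1) − (k**2 + 10*k + 25)·f(k) − (1) = 0.
Bound: deg f ≤ 0.
Generic f = c0 gives residual -1; -1 = 0 cannot hold, so t_k is not Gosper-summable.

none (Gosper's algorithm certifies no s_k)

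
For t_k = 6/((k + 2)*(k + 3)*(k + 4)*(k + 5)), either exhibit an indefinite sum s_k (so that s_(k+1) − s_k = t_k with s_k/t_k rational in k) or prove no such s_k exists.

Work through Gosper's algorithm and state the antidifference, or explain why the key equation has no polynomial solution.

s_k = k*(k**2 + 9*k + 26)/(12*(k + 2)*(k + 3)*(k + 4))

r(k) = (k + 2)/(k + 6) after simplifying.
So A=k + 2 and B=k + 6, with C=1.
Solve (k + 2)·f(k+1) − (k + 5)·f(k) = 1.
d = 3 from the (1,1,0) case.
Match coefficients ⇒ f(k) = k*(k**2 + 9*k + 26)/72.
Get s_k = R·t_k = k*(k**2 + 9*k + 26)/(12*(k + 2)*(k + 3)*(k + 4)) with R(k) = B(k−1)f(k)/C(k) = k*(k + 5)*(k**2 + 9*k + 26)/72.
Δs = 6/(k**4 + 14*k**3 + 71*k**2 + 154*k + 120), as required.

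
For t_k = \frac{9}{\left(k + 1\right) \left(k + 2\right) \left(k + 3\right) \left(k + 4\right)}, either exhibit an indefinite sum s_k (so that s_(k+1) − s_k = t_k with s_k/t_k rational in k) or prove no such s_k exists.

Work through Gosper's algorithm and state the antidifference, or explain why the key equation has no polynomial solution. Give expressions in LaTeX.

s_k = \frac{k \left(k^{2} + 6 k + 11\right)}{2 \left(k + 1\right) \left(k + 2\right) \left(k + 3\right)}

Step 1: r(k) = (k + 1)/(k + 5).
Normal form (A,B,C) = (k + 1, k + 5, 1).
f must satisfy (k + 1)·f(k+1) − (k + 4)·f(k) = 1.
Degrees (1,1,0) ⇒ d ≤ 3.
A polynomial solution: f(k) = k*(k**2 + 6*k + 11)/18.
So s_k = (B(k−1)f/C)·t_k = (k*(k + 4)*(k**2 + 6*k + 11)/18)·t_k = k*(k**2 + 6*k + 11)/(2*(k + 1)*(k + 2)*(k + 3)).
s_(k+1) − s_k = 9/(k**4 + 10*k**3 + 35*k**2 + 50*k + 24) = t_k.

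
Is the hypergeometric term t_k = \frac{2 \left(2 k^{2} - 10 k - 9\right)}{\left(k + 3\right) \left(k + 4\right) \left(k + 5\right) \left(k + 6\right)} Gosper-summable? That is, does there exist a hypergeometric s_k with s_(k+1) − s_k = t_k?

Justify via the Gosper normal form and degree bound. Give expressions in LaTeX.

Yes. s_k = \frac{k \left(k^{2} - 108 k - 73\right)}{30 \left(k + 3\right) \left(k + 4\right) \left(k + 5\right)}.

Compute t_(k+1)/t_k: get (2*k**3 - 35*k - 51)/(2*k**3 + 4*k**2 - 79*k - 63).
Factor: A=k + 3; B=k + 7; C=k**2 - 5*k - 9/2.
Solve (k + 3)·f(k+1) − (k + 6)·f(k) = k**2 - 5*k - 9/2.
d = 3 from the (1,1,2) case.
Solving with deg f ≤ 3: f(k) = k*(k**2 - 108*k - 73)/120.
Certificate R = B(k−1)f/C = k*(k + 6)*(k**2 - 108*k - 73)/(60*(2*k**2 - 10*k - 9)) gives s_k = k*(k**2 - 108*k - 73)/(30*(k + 3)*(k + 4)*(k + 5)).
s_(k+1) − s_k = 2*(2*k**2 - 10*k - 9)/(k**4 + 18*k**3 + 119*k**2 + 342*k + 360) = t_k.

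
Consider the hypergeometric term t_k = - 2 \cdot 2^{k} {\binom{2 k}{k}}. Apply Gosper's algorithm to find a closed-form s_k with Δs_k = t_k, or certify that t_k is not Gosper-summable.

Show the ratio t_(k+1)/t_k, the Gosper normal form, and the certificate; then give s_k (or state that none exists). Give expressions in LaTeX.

none (Gosper's algorithm certifies no s_k)

r(k) = 4*(2*k + 1)/(k + 1) after simplifying.
Normal form (A,B,C) = (8*k + 4, k + 1, 1).
Need (8*k + 4)·f(k+1) − (k)·f(k) = 1.
Degrees (1,1,0) ⇒ d ≤ -1.
d = -1 < 0 ⇒ no nonzero polynomial f; not summable.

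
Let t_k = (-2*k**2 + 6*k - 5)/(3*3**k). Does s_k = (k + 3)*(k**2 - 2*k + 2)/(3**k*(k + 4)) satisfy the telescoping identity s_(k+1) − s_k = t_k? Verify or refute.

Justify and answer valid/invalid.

Invalid: residual (2*k**3 + 5*k**2 - 25*k + 26)/(3*3**k*(k**2 + 9*k + 20)) ≠ 0.

s_(k+1) = (k**3 + 4*k**2 + k + 4)/(3*3**k*(k + 5))
s_(k+1) − s_k = 2*(-k**4 - 5*k**3 + 7*k**2 + 25*k - 37)/(3*3**k*(k**2 + 9*k + 20))
(s_(k+1) − s_k) − t_k = (2*k**3 + 5*k**2 - 25*k + 26)/(3*3**k*(k**2 + 9*k + 20))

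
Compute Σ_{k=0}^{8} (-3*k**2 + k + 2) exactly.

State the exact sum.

Σ = -558

Step 1: r(k) = k*(3*k + 5)/(3*k**2 - k - 2).
Normal form (A,B,C) = (1, 1, k**2 - k/3 - 2/3).
Set up (1)·f(k+1) − (1)·f(k) − (k**2 - k/3 - 2/3) = 0.
deg f ≤ 3 (via 0,0,2).
Solving with deg f ≤ 3: f(k) = k*(k**2 - 2*k - 1)/3.
R(k) = B(k−1)·f(k)/C(k) = k*(k**2 - 2*k - 1)/((k - 1)*(3*k + 2)); s_k = R·t_k = k*(-k**2 + 2*k + 1).
Verify: -3*k**2 + k + 2 matches t_k.
Evaluate s at k=9 and k=0: -558 and 0; difference -558.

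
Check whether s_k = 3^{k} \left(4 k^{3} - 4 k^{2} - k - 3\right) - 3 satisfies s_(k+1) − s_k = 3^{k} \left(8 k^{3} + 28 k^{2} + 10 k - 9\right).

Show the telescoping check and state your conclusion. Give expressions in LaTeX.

s_(k+1) = 3*3**k*(-k + 4*(k + 1)**3 - 4*(k + 1)**2 - 4) - 3
s_(k+1) − s_k = 3**k*(8*k**3 + 28*k**2 + 10*k - 9)
(s_(k+1) − s_k) − t_k = 0

Valid: the claim telescopes to t_k.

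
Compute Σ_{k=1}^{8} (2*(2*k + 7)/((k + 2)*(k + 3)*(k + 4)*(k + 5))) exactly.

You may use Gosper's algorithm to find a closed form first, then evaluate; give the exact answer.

Σ = 256/2145

Compute t_(k+1)/t_k: get (k + 2)*(2*k + 9)/((k + 6)*(2*k + 7)).
Normal form (A,B,C) = (k + 2, k + 6, k + 7/2).
f must satisfy (k + 2)·f(k+1) − (k + 5)·f(k) = k + 7/2.
Degrees (1,1,1) ⇒ d ≤ 3.
Coefficient equations give f(k) = k*(k + 3)*(k + 6)/16.
So s_k = (B(k−1)f/C)·t_k = (k*(k + 3)*(k + 5)*(k + 6)/(8*(2*k + 7)))·t_k = k*(k + 6)/(4*(k**2 + 6*k + 8)).
Check: Δs_k = 2*(2*k + 7)/(k**4 + 14*k**3 + 71*k**2 + 154*k + 120). ✓
Σ_(k=1)^(8) t_k = s_(9) − s_(1) = 135/572 − (7/60) = 256/2145.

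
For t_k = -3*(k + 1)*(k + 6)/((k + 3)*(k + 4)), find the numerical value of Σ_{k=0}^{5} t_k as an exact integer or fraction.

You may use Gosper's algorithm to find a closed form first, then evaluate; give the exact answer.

t_(k+1)/t_k = (k + 2)*(k + 3)*(k + 7)/((k + 1)*(k + 5)*(k + 6)).
Normal form (A,B,C) = (k + 3, k + 5, k**2 + 7*k + 6).
Need (k + 3)·f(k+1) − (k + 4)·f(k) = k**2 + 7*k + 6.
d = 2 from the (1,1,2) case.
A polynomial solution: f(k) = k*(k + 1).
So s_k = (B(k−1)f/C)·t_k = (k*(k + 4)/(k + 6))·t_k = 3*k*(-k - 1)/(k + 3).
Verify: 3*(-k**2 - 7*k - 6)/(k**2 + 7*k + 12) matches t_k.
Sum = s_(6) − s_(0); s_(6) = -14, s_(0) = 0 ⇒ -14.

Σ = -14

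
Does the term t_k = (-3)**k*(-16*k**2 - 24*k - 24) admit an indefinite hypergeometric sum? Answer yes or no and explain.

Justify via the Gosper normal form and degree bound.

Yes. s_k = (-3)**k*(4*k**2 + 3).

Ratio r(k) = 3*(-2*k**2 - 7*k - 8)/(2*k**2 + 3*k + 3).
Gosper form: A/B · C(k+1)/C(k) with A=-3, B=1, C=k**2 + 3*k/2 + 3/2.
Solve (-3)·f(k+1) − (1)·f(k) = k**2 + 3*k/2 + 3/2.
Degrees (0,0,2) ⇒ d ≤ 2.
Solve for f: f(k) = -(4*k**2 + 3)/16 (degree 2 ≤ 2).
Then R = B(k−1)f/C = -(4*k**2 + 3)/(8*(2*k**2 + 3*k + 3)), so s_k = R(k)·t_k = (-3)**k*(4*k**2 + 3).
Check: Δs_k = (-3)**k*(-16*k**2 - 24*k - 24). ✓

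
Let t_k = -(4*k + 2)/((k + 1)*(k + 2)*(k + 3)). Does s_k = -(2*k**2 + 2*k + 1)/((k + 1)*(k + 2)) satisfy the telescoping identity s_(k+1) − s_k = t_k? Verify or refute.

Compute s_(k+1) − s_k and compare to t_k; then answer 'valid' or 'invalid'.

s_(k+1) = (-2*k - 2*(k + 1)**2 - 3)/((k + 2)*(k + 3))
s_(k+1) − s_k = 2*(-2*k - 1)/(k**3 + 6*k**2 + 11*k + 6)
(s_(k+1) − s_k) − t_k = 0

valid; difference matches t_k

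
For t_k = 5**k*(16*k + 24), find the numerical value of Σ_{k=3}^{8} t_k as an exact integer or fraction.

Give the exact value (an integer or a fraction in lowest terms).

Σ = 72264000

r(k) = 5*(2*k + 5)/(2*k + 3) after simplifying.
Take A(k)=5, B(k)=1, C(k)=k + 3/2.
Solve (5)·f(k+1) − (1)·f(k) = k + 3/2.
Bound: deg f ≤ 1.
Solve for f: f(k) = (4*k + 1)/16 (degree 1 ≤ 1).
So s_k = (B(k−1)f/C)·t_k = ((4*k + 1)/(8*(2*k + 3)))·t_k = 5**k*(4*k + 1).
Verify: 5**k*(16*k + 24) matches t_k.
Σ_(k=3)^(8) t_k = s_(9) − s_(3) = 72265625 − (1625) = 72264000.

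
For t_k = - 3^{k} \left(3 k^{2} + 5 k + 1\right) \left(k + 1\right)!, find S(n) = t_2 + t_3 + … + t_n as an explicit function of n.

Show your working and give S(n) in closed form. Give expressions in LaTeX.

S(n) = - 3 \cdot 3^{n} n \left(n + 2\right)! + 54

Ratio r(k) = 3*(3*k**3 + 17*k**2 + 31*k + 18)/(3*k**2 + 5*k + 1).
A = 3*k + 6, B = 1, C = k**2 + 5*k/3 + 1/3.
Solve (3*k + 6)·f(k+1) − (1)·f(k) = k**2 + 5*k/3 + 1/3.
Degrees (1,0,2) ⇒ d ≤ 1.
Solve for f: f(k) = (k - 1)/3 (degree 1 ≤ 1).
R(k) = B(k−1)·f(k)/C(k) = (k - 1)/(3*k**2 + 5*k + 1); s_k = R·t_k = -3**k*(k - 1)*factorial(k + 1).
Check: Δs_k = -3**k*(3*k**2 + 5*k + 1)*factorial(k + 1). ✓
Telescope: S(n) = s_(n+1) − s_(2) = -3**(n + 1)*n*factorial(n + 2) − (-54) = -3*3**n*n*factorial(n + 2) + 54.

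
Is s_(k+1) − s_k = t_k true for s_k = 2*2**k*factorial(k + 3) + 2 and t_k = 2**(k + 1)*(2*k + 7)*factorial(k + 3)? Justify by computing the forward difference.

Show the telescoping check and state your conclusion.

s_(k+1) = 2*2**(k + 1)*factorial(k + 4) + 2
s_(k+1) − s_k = 2**(k + 1)*(2*k + 7)*factorial(k + 3)
(s_(k+1) − s_k) − t_k = 0

valid; difference matches t_k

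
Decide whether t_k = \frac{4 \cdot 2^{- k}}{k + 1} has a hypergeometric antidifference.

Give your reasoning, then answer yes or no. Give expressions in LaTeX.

Ratio r(k) = (k + 1)/(2*(k + 2)).
Gosper form: A/B · C(k+1)/C(k) with A=k/2 + 1/2, B=k + 2, C=1.
f must satisfy (k/2 + 1/2)·f(k+1) − (k + 1)·f(k) = 1.
Degrees (1,1,0) ⇒ d ≤ -1.
Negative degree bound (-1): no f exists, t_k not Gosper-summable.

No — negative degree bound, so no certificate f.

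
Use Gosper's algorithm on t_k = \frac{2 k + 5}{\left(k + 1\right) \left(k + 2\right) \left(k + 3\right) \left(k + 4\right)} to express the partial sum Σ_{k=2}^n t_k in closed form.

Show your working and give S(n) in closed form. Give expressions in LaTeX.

S(n) = \frac{n^{2} + 6 n - 7}{15 \left(n^{2} + 6 n + 8\right)}

Step 1: r(k) = (k + 1)*(2*k + 7)/((k + 5)*(2*k + 5)).
Gosper form: A/B · C(k+1)/C(k) with A=k + 1, B=k + 5, C=k + 5/2.
Solve (k + 1)·f(k+1) − (k + 4)·f(k) = k + 5/2.
d = 3 from the (1,1,1) case.
Solve for f: f(k) = k*(k + 2)*(k + 4)/6 (degree 3 ≤ 3).
R(k) = B(k−1)·f(k)/C(k) = k*(k + 2)*(k + 4)**2/(3*(2*k + 5)); s_k = R·t_k = k*(k + 4)/(3*(k**2 + 4*k + 3)).
s_(k+1) − s_k = (2*k + 5)/(k**4 + 10*k**3 + 35*k**2 + 50*k + 24) = t_k.
Evaluate: s_(n+1) = (n**2 + 6*n + 5)/(3*(n**2 + 6*n + 8)); subtract s_(2) = 4/15 ⇒ S(n) = (n**2 + 6*n - 7)/(15*(n**2 + 6*n + 8)).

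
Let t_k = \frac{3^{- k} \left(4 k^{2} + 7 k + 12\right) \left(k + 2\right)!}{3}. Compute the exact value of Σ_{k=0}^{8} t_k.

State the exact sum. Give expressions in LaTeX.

Step 1: r(k) = (k + 3)*(7*k + 4*(k + 1)**2 + 19)/(3*(4*k**2 + 7*k + 12)).
Normal form (A,B,C) = (k/3 + 1, 1, k**2 + 7*k/4 + 3).
f must satisfy (k/3 + 1)·f(k+1) − (1)·f(k) = k**2 + 7*k/4 + 3.
From deg A=1, deg B=0, deg C=2: d=1.
Solve for f: f(k) = 3*(4*k + 3)/4 (degree 1 ≤ 1).
Then R = B(k−1)f/C = 3*(4*k + 3)/(4*k**2 + 7*k + 12), so s_k = R(k)·t_k = (4*k + 3)*factorial(k + 2)/3**k.
s_(k+1) − s_k = (4*k**2 + 7*k + 12)*factorial(k + 2)/(3*3**k) = t_k.
Sum = s_(9) − s_(0); s_(9) = 6406400/81, s_(0) = 6 ⇒ 6405914/81.

Σ = 6405914/81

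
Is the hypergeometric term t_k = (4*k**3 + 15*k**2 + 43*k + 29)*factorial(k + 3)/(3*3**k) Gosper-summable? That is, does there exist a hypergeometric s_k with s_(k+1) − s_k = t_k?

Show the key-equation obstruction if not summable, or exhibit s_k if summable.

Compute t_(k+1)/t_k: get (4*k**4 + 43*k**3 + 193*k**2 + 431*k + 364)/(3*(4*k**3 + 15*k**2 + 43*k + 29)).
Take A(k)=k/3 + 4/3, B(k)=1, C(k)=k**3 + 15*k**2/4 + 43*k/4 + 29/4.
Set up (k/3 + 4/3)·f(k+1) − (1)·f(k) − (k**3 + 15*k**2/4 + 43*k/4 + 29/4) = 0.
Bound: deg f ≤ 2.
Coefficient equations give f(k) = 3*(4*k**2 + 3*k + 1)/4.
Then R = B(k−1)f/C = 3*(4*k**2 + 3*k + 1)/(4*k**3 + 15*k**2 + 43*k + 29), so s_k = R(k)·t_k = (4*k**2 + 3*k + 1)*factorial(k + 3)/3**k.
Δs = (4*k**3 + 15*k**2 + 43*k + 29)*factorial(k + 3)/(3*3**k), as required.

Yes. s_k = (4*k**2 + 3*k + 1)*factorial(k + 3)/3**k.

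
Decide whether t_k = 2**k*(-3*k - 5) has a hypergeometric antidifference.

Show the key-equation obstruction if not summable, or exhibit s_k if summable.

Step 1: r(k) = 2*(3*k + 8)/(3*k + 5).
Normal form (A,B,C) = (2, 1, k + 5/3).
f must satisfy (2)·f(k+1) − (1)·f(k) = k + 5/3.
deg f ≤ 1 (via 0,0,1).
Coefficient equations give f(k) = (3*k - 1)/3.
Certificate R = B(k−1)f/C = (3*k - 1)/(3*k + 5) gives s_k = 2**k*(1 - 3*k).
Δs = 2**k*(-3*k - 5), as required.

Yes. s_k = 2**k*(1 - 3*k).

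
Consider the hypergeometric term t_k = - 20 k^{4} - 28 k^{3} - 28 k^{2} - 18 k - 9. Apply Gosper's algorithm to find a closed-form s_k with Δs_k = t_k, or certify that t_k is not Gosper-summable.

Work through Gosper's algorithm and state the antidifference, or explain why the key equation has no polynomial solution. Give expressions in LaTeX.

s_k = k \left(- 4 k^{4} + 3 k^{3} - 2 k^{2} - 2 k - 4\right)

Compute t_(k+1)/t_k: get (20*k**4 + 108*k**3 + 232*k**2 + 238*k + 103)/(20*k**4 + 28*k**3 + 28*k**2 + 18*k + 9).
Normal form (A,B,C) = (1, 1, k**4 + 7*k**3/5 + 7*k**2/5 + 9*k/10 + 9/20).
Solve (1)·f(k+1) − (1)·f(k) = k**4 + 7*k**3/5 + 7*k**2/5 + 9*k/10 + 9/20.
d = 5 from the (0,0,4) case.
Solving with deg f ≤ 5: f(k) = k*(4*k**4 - 3*k**3 + 2*k**2 + 2*k + 4)/20.
R(k) = B(k−1)·f(k)/C(k) = k*(4*k**4 - 3*k**3 + 2*k**2 + 2*k + 4)/(20*k**4 + 28*k**3 + 28*k**2 + 18*k + 9); s_k = R·t_k = k*(-4*k**4 + 3*k**3 - 2*k**2 - 2*k - 4).
Check: Δs_k = -20*k**4 - 28*k**3 - 28*k**2 - 18*k - 9. ✓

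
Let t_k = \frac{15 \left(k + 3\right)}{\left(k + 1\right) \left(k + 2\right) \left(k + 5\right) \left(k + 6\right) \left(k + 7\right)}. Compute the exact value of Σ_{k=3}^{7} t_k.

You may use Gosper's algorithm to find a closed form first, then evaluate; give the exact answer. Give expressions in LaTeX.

Σ = 125/8736

Ratio r(k) = (k + 1)*(k + 4)*(k + 5)/((k + 3)**2*(k + 8)).
So A=k + 1 and B=k + 8, with C=k**3 + 10*k**2 + 33*k + 36.
Set up (k + 1)·f(k+1) − (k + 7)·f(k) − (k**3 + 10*k**2 + 33*k + 36) = 0.
d = 6 from the (1,1,3) case.
Coefficient equations give f(k) = k*(k + 2)*(k + 3)*(k + 4)*(k**2 + 12*k + 41)/90.
R(k) = B(k−1)·f(k)/C(k) = k*(k + 2)*(k + 7)*(k**2 + 12*k + 41)/(90*(k + 3)); s_k = R·t_k = k*(k**2 + 12*k + 41)/(6*(k**3 + 12*k**2 + 41*k + 30)).
s_(k+1) − s_k = 15*(k + 3)/(k**5 + 21*k**4 + 163*k**3 + 567*k**2 + 844*k + 420) = t_k.
Evaluate s at k=8 and k=3: 134/819 and 43/288; difference 125/8736.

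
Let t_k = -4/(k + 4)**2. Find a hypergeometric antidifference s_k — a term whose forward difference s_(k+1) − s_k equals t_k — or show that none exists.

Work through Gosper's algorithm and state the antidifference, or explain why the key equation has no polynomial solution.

Ratio r(k) = (k + 4)**2/(k + 5)**2.
Take A(k)=k**2 + 8*k + 16, B(k)=k**2 + 10*k + 25, C(k)=1.
Key eq: (k**2 + 8*k + 16)·f(k+1) = (k**2 + 8*k + 16)·f(k) + (1).
deg f ≤ 0 (via 2,2,0).
Put f(k) = c0: A·f(k+1) − B(k−1)·f(k) − C = -1; need -1 = 0 — inconsistent ⇒ no f, not summable.

no hypergeometric antidifference exists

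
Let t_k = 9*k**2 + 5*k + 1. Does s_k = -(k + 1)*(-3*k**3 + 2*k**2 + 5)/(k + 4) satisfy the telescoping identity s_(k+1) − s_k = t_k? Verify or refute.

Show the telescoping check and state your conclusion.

Invalid: residual 3*(-6*k**3 - 43*k**2 - 21*k - 9)/(k**2 + 9*k + 20) ≠ 0.

s_(k+1) = -(k + 2)*(-3*(k + 1)**3 + 2*(k + 1)**2 + 5)/(k + 5)
s_(k+1) − s_k = (9*k**4 + 68*k**3 + 97*k**2 + 46*k - 7)/(k**2 + 9*k + 20)
(s_(k+1) − s_k) − t_k = 3*(-6*k**3 - 43*k**2 - 21*k - 9)/(k**2 + 9*k + 20)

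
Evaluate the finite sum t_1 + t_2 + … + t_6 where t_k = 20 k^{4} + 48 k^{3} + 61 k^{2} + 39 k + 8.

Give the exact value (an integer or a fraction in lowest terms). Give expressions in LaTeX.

Σ = 73086

t_(k+1)/t_k = (20*k**4 + 128*k**3 + 325*k**2 + 385*k + 176)/(20*k**4 + 48*k**3 + 61*k**2 + 39*k + 8).
Factor: A=1; B=1; C=k**4 + 12*k**3/5 + 61*k**2/20 + 39*k/20 + 2/5.
f must satisfy (1)·f(k+1) − (1)·f(k) = k**4 + 12*k**3/5 + 61*k**2/20 + 39*k/20 + 2/5.
Bound: deg f ≤ 5.
Coefficient equations give f(k) = k*(4*k**4 + 2*k**3 + 3*k**2 + k - 2)/20.
Get s_k = R·t_k = k*(4*k**4 + 2*k**3 + 3*k**2 + k - 2) with R(k) = B(k−1)f(k)/C(k) = k*(4*k**4 + 2*k**3 + 3*k**2 + k - 2)/(20*k**4 + 48*k**3 + 61*k**2 + 39*k + 8).
s_(k+1) − s_k = 20*k**4 + 48*k**3 + 61*k**2 + 39*k + 8 = t_k.
Σ_(k=1)^(6) t_k = s_(7) − s_(1) = 73094 − (8) = 73086.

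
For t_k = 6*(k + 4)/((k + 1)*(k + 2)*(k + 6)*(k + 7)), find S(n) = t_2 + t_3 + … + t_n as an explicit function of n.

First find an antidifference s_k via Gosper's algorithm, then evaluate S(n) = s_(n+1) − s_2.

t_(k+1)/t_k = (k + 1)*(k + 5)*(k + 6)/((k + 3)*(k + 4)*(k + 8)).
A = k + 1, B = k + 8, C = k**4 + 16*k**3 + 95*k**2 + 248*k + 240.
Set up (k + 1)·f(k+1) − (k + 7)·f(k) − (k**4 + 16*k**3 + 95*k**2 + 248*k + 240) = 0.
Degrees (1,1,4) ⇒ d ≤ 6.
Solve for f: f(k) = k*(k + 2)*(k + 3)*(k + 4)*(k + 5)*(k + 7)/12 (degree 6 ≤ 6).
R(k) = B(k−1)·f(k)/C(k) = k*(k + 2)*(k + 7)**2/(12*(k + 4)); s_k = R·t_k = k*(k + 7)/(2*(k**2 + 7*k + 6)).
Check: Δs_k = 6*(k + 4)/(k**4 + 16*k**3 + 83*k**2 + 152*k + 84). ✓
Evaluate: s_(n+1) = (n**2 + 9*n + 8)/(2*(n**2 + 9*n + 14)); subtract s_(2) = 3/8 ⇒ S(n) = (n**2 + 9*n - 10)/(8*(n**2 + 9*n + 14)).

S(n) = (n**2 + 9*n - 10)/(8*(n**2 + 9*n + 14))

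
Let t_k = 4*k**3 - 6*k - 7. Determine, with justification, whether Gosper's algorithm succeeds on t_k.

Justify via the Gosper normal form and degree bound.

The ratio is (6*k - 4*(k + 1)**3 + 13)/(-4*k**3 + 6*k + 7).
Gosper form: A/B · C(k+1)/C(k) with A=1, B=1, C=k**3 - 3*k/2 - 7/4.
Key eq: (1)·f(k+1) = (1)·f(k) + (k**3 - 3*k/2 - 7/4).
d = 4 from the (0,0,3) case.
Solve for f: f(k) = k*(k**3 - 2*k**2 - 2*k - 4)/4 (degree 4 ≤ 4).
Then R = B(k−1)f/C = k*(k**3 - 2*k**2 - 2*k - 4)/(4*k**3 - 6*k - 7), so s_k = R(k)·t_k = k*(k**3 - 2*k**2 - 2*k - 4).
Verify: 4*k**3 - 6*k - 7 matches t_k.

Yes. s_k = k*(k**3 - 2*k**2 - 2*k - 4).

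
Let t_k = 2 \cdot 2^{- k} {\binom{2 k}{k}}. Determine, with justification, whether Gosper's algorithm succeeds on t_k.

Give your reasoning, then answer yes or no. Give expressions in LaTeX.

No; the degree bound rules out any f.

t_(k+1)/t_k = (2*k + 1)/(k + 1).
A = 2*k + 1, B = k + 1, C = 1.
f must satisfy (2*k + 1)·f(k+1) − (k)·f(k) = 1.
Bound: deg f ≤ -1.
d = -1 < 0 ⇒ no nonzero polynomial f; not summable.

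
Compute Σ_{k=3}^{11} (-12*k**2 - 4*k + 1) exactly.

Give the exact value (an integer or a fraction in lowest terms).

Σ = -6255

r(k) = (12*k**2 + 28*k + 15)/(12*k**2 + 4*k - 1) after simplifying.
A = 1, B = 1, C = k**2 + k/3 - 1/12.
Set up (1)·f(k+1) − (1)·f(k) − (k**2 + k/3 - 1/12) = 0.
From deg A=0, deg B=0, deg C=2: d=3.
Coefficient equations give f(k) = k*(4*k**2 - 4*k - 1)/12.
Certificate R = B(k−1)f/C = k*(4*k**2 - 4*k - 1)/((2*k + 1)*(6*k - 1)) gives s_k = k*(-4*k**2 + 4*k + 1).
Δs = -12*k**2 - 4*k + 1, as required.
Evaluate s at k=12 and k=3: -6324 and -69; difference -6255.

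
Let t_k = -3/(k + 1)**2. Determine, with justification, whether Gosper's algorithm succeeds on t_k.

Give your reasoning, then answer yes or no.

r(k) = (k + 1)**2/(k + 2)**2 after simplifying.
Normal form (A,B,C) = (k**2 + 2*k + 1, k**2 + 4*k + 4, 1).
Solve (k**2 + 2*k + 1)·f(k+1) − (k**2 + 2*k + 1)·f(k) = 1.
From deg A=2, deg B=2, deg C=0: d=0.
f = c0 ⇒ A·f(k+1) − B(k−1)·f(k) − C = -1. The system {-1 = 0} is inconsistent; no antidifference.

No — t_k has no hypergeometric antidifference.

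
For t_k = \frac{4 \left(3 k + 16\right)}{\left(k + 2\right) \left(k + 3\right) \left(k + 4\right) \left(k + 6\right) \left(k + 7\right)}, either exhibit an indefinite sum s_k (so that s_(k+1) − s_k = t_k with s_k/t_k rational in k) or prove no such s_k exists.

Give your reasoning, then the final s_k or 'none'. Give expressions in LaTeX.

The ratio is (k + 2)*(k + 6)*(3*k + 19)/((k + 5)*(k + 8)*(3*k + 16)).
Gosper form: A/B · C(k+1)/C(k) with A=k + 2, B=k + 8, C=k**2 + 31*k/3 + 80/3.
Key eq: (k + 2)·f(k+1) = (k + 7)·f(k) + (k**2 + 31*k/3 + 80/3).
Degrees (1,1,2) ⇒ d ≤ 5.
Solve for f: f(k) = k*(k + 4)*(k + 5)*(k**2 + 11*k + 36)/108 (degree 5 ≤ 5).
Get s_k = R·t_k = k*(k**2 + 11*k + 36)/(9*(k**3 + 11*k**2 + 36*k + 36)) with R(k) = B(k−1)f(k)/C(k) = k*(k + 4)*(k + 7)*(k**2 + 11*k + 36)/(36*(3*k + 16)).
Check: Δs_k = 4*(3*k + 16)/(k**5 + 22*k**4 + 185*k**3 + 740*k**2 + 1404*k + 1008). ✓

s_k = \frac{k \left(k^{2} + 11 k + 36\right)}{9 \left(k^{3} + 11 k^{2} + 36 k + 36\right)}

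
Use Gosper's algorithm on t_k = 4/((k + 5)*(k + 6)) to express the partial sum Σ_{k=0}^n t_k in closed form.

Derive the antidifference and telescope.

S(n) = 4*(n + 1)/(5*(n + 6))

Step 1: r(k) = (k + 5)/(k + 7).
Gosper form: A/B · C(k+1)/C(k) with A=k + 5, B=k + 7, C=1.
Set up (k + 5)·f(k+1) − (k + 6)·f(k) − (1) = 0.
deg f ≤ 1 (via 1,1,0).
Coefficient equations give f(k) = k/5.
Certificate R = B(k−1)f/C = k*(k + 6)/5 gives s_k = 4*k/(5*(k + 5)).
s_(k+1) − s_k = 4/(k**2 + 11*k + 30) = t_k.
Σ_(k=0)^n t_k = s_(n+1) − s_(0) = (4*(n + 1)/(5*(n + 6))) − (0), i.e. 4*(n + 1)/(5*(n + 6)).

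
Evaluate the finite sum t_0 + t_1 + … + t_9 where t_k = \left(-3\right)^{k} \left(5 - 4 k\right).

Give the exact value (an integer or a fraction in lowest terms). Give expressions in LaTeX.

Σ = 472394

Compute t_(k+1)/t_k: get 3*(1 - 4*k)/(4*k - 5).
Take A(k)=-3, B(k)=1, C(k)=k - 5/4.
Need (-3)·f(k+1) − (1)·f(k) = k - 5/4.
deg f ≤ 1 (via 0,0,1).
Coefficient equations give f(k) = -(k - 2)/4.
R(k) = B(k−1)·f(k)/C(k) = -(k - 2)/(4*k - 5); s_k = R·t_k = (-3)**k*(k - 2).
Δs = (-3)**k*(5 - 4*k), as required.
Σ_(k=0)^(9) t_k = s_(10) − s_(0) = 472392 − (-2) = 472394.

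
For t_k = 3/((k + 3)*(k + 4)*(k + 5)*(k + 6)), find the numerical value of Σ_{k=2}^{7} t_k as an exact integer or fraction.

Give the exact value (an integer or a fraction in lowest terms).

Step 1: r(k) = (k + 3)/(k + 7).
So A=k + 3 and B=k + 7, with C=1.
Solve (k + 3)·f(k+1) − (k + 6)·f(k) = 1.
From deg A=1, deg B=1, deg C=0: d=3.
Solve for f: f(k) = k*(k**2 + 12*k + 47)/180 (degree 3 ≤ 3).
So s_k = (B(k−1)f/C)·t_k = (k*(k + 6)*(k**2 + 12*k + 47)/180)·t_k = k*(k**2 + 12*k + 47)/(60*(k + 3)*(k + 4)*(k + 5)).
Verify: 3/(k**4 + 18*k**3 + 119*k**2 + 342*k + 360) matches t_k.
Evaluate s at k=8 and k=2: 23/1430 and 1/84; difference 251/60060.

Σ = 251/60060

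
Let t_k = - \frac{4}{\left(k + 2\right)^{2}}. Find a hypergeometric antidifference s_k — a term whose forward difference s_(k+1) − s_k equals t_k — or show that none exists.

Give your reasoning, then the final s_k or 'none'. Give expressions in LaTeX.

Compute t_(k+1)/t_k: get (k + 2)**2/(k + 3)**2.
Gosper form: A/B · C(k+1)/C(k) with A=k**2 + 4*k + 4, B=k**2 + 6*k + 9, C=1.
f must satisfy (k**2 + 4*k + 4)·f(k+1) − (k**2 + 4*k + 4)·f(k) = 1.
Degrees (2,2,0) ⇒ d ≤ 0.
f = c0 ⇒ A·f(k+1) − B(k−1)·f(k) − C = -1. The system {-1 = 0} is inconsistent; no antidifference.

none (Gosper's algorithm certifies no s_k)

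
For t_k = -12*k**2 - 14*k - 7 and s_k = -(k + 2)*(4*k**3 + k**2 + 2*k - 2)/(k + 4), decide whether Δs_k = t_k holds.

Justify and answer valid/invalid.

Invalid: residual 2*(8*k**3 + 61*k**2 + 61*k + 30)/(k**2 + 9*k + 20) ≠ 0.

s_(k+1) = -(k + 3)*(2*k + 4*(k + 1)**3 + (k + 1)**2)/(k + 5)
s_(k+1) − s_k = (-12*k**4 - 106*k**3 - 251*k**2 - 221*k - 80)/(k**2 + 9*k + 20)
(s_(k+1) − s_k) − t_k = 2*(8*k**3 + 61*k**2 + 61*k + 30)/(k**2 + 9*k + 20)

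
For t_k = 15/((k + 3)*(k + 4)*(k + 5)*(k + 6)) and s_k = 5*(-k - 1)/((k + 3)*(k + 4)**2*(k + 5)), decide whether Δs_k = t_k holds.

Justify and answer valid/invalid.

s_(k+1) = 5*(-k - 2)/((k + 4)*(k + 5)**2*(k + 6))
s_(k+1) − s_k = 15*(k**2 + 5*k + 2)/(k**6 + 27*k**5 + 301*k**4 + 1773*k**3 + 5818*k**2 + 10080*k + 7200)
(s_(k+1) − s_k) − t_k = 30*(-2*k - 9)/(k**6 + 27*k**5 + 301*k**4 + 1773*k**3 + 5818*k**2 + 10080*k + 7200)

Invalid: residual 30*(-2*k - 9)/(k**6 + 27*k**5 + 301*k**4 + 1773*k**3 + 5818*k**2 + 10080*k + 7200) ≠ 0.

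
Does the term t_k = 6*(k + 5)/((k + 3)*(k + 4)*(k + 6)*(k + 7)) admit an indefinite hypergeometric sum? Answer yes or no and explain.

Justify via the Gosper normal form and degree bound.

Yes. s_k = k*(k + 9)/(6*(k**2 + 9*k + 18)).

r(k) = (k + 3)*(k + 6)**2/((k + 5)**2*(k + 8)) after simplifying.
So A=k + 3 and B=k + 8, with C=k**2 + 10*k + 25.
Key eq: (k + 3)·f(k+1) = (k + 7)·f(k) + (k**2 + 10*k + 25).
deg f ≤ 4 (via 1,1,2).
Match coefficients ⇒ f(k) = k*(k + 4)*(k + 5)*(k + 9)/36.
So s_k = (B(k−1)f/C)·t_k = (k*(k + 4)*(k + 7)*(k + 9)/(36*(k + 5)))·t_k = k*(k + 9)/(6*(k**2 + 9*k + 18)).
Verify: 6*(k + 5)/(k**4 + 20*k**3 + 145*k**2 + 450*k + 504) matches t_k.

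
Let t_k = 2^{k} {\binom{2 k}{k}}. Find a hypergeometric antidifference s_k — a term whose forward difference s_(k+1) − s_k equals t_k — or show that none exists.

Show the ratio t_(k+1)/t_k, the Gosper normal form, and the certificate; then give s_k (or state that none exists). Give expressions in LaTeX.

not Gosper-summable; s_k does not exist

t_(k+1)/t_k = 4*(2*k + 1)/(k + 1).
Normal form (A,B,C) = (8*k + 4, k + 1, 1).
Key eq: (8*k + 4)·f(k+1) = (k)·f(k) + (1).
d = -1 from the (1,1,0) case.
d = -1 < 0 ⇒ no nonzero polynomial f; not summable.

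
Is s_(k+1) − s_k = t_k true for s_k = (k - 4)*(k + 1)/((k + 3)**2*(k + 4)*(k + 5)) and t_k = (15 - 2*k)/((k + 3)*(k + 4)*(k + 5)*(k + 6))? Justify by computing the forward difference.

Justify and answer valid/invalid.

s_(k+1) = (k - 3)*(k + 2)/((k + 4)**2*(k + 5)*(k + 6))
s_(k+1) − s_k = (-(k - 4)*(k + 1)*(k + 4)*(k + 6) + (k - 3)*(k + 2)*(k + 3)**2)/((k + 3)**2*(k + 4)**2*(k + 5)*(k + 6))
(s_(k+1) − s_k) − t_k = 2*(3*k**2 - 7*k - 69)/(k**6 + 25*k**5 + 257*k**4 + 1391*k**3 + 4182*k**2 + 6624*k + 4320)

Invalid: residual 2*(3*k**2 - 7*k - 69)/(k**6 + 25*k**5 + 257*k**4 + 1391*k**3 + 4182*k**2 + 6624*k + 4320) ≠ 0.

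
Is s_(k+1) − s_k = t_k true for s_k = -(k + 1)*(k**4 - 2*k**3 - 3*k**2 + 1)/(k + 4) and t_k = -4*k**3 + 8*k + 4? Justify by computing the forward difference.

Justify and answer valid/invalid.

s_(k+1) = (-k**5 - 4*k**4 - k**3 + 14*k**2 + 19*k + 6)/(k + 5)
s_(k+1) − s_k = (-4*k**5 - 27*k**4 - 18*k**3 + 61*k**2 + 88*k + 29)/(k**2 + 9*k + 20)
(s_(k+1) − s_k) − t_k = 3*(3*k**4 + 18*k**3 - 5*k**2 - 36*k - 17)/(k**2 + 9*k + 20)

Invalid: residual 3*(3*k**4 + 18*k**3 - 5*k**2 - 36*k - 17)/(k**2 + 9*k + 20) ≠ 0.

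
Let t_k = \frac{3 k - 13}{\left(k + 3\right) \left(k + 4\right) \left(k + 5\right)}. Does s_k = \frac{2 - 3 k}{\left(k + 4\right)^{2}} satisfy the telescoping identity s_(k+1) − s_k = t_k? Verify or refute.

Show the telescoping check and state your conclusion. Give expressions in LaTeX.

Invalid: residual \frac{2 \left(- 3 k^{2} - 6 k + 31\right)}{k^{5} + 21 k^{4} + 175 k^{3} + 723 k^{2} + 1480 k + 1200} ≠ 0.

s_(k+1) = (-3*k - 1)/(k + 5)**2
s_(k+1) − s_k = (3*k**2 - k - 66)/(k**4 + 18*k**3 + 121*k**2 + 360*k + 400)
(s_(k+1) − s_k) − t_k = 2*(-3*k**2 - 6*k + 31)/(k**5 + 21*k**4 + 175*k**3 + 723*k**2 + 1480*k + 1200)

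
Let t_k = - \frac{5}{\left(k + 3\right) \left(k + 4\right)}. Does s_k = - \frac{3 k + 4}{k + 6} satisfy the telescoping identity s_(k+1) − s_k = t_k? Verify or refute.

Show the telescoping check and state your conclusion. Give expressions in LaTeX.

Invalid: residual \frac{3 \left(- 3 k^{2} - 11 k + 14\right)}{k^{4} + 20 k^{3} + 145 k^{2} + 450 k + 504} ≠ 0.

s_(k+1) = (-3*k - 7)/(k + 7)
s_(k+1) − s_k = -14/(k**2 + 13*k + 42)
(s_(k+1) − s_k) − t_k = 3*(-3*k**2 - 11*k + 14)/(k**4 + 20*k**3 + 145*k**2 + 450*k + 504)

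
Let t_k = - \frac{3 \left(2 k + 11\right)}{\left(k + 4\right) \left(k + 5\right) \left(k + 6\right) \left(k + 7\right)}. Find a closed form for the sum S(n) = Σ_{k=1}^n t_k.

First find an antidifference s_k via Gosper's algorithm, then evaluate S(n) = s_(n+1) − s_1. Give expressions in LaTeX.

S(n) = \frac{3 n \left(- n - 12\right)}{35 \left(n^{2} + 12 n + 35\right)}

The ratio is (k + 4)*(2*k + 13)/((k + 8)*(2*k + 11)).
Factor: A=k + 4; B=k + 8; C=k + 11/2.
Key eq: (k + 4)·f(k+1) = (k + 7)·f(k) + (k + 11/2).
d = 3 from the (1,1,1) case.
Match coefficients ⇒ f(k) = k*(k + 5)*(k + 10)/48.
Then R = B(k−1)f/C = k*(k + 5)*(k + 7)*(k + 10)/(24*(2*k + 11)), so s_k = R(k)·t_k = k*(-k - 10)/(8*(k**2 + 10*k + 24)).
Δs = 3*(-2*k - 11)/(k**4 + 22*k**3 + 179*k**2 + 638*k + 840), as required.
s_(n+1) = (-n**2 - 12*n - 11)/(8*(n**2 + 12*n + 35)) and s_(1) = -11/280, so S(n) = 3*n*(-n - 12)/(35*(n**2 + 12*n + 35)).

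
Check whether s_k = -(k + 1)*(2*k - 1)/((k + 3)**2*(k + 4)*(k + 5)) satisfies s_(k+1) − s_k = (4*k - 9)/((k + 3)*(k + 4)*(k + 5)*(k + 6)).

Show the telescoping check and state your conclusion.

s_(k+1) = -(k + 2)*(2*k + 1)/((k + 4)**2*(k + 5)*(k + 6))
s_(k+1) − s_k = (4*k**3 + 7*k**2 - 43*k - 42)/(k**6 + 25*k**5 + 257*k**4 + 1391*k**3 + 4182*k**2 + 6624*k + 4320)
(s_(k+1) − s_k) − t_k = 2*(-6*k**2 - 14*k + 33)/(k**6 + 25*k**5 + 257*k**4 + 1391*k**3 + 4182*k**2 + 6624*k + 4320)

Invalid: residual 2*(-6*k**2 - 14*k + 33)/(k**6 + 25*k**5 + 257*k**4 + 1391*k**3 + 4182*k**2 + 6624*k + 4320) ≠ 0.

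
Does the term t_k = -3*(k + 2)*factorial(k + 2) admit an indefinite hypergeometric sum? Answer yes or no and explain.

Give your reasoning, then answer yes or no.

Yes. s_k = -3*factorial(k + 2).

Step 1: r(k) = (k + 3)**2/(k + 2).
Normal form (A,B,C) = (k + 3, 1, k + 2).
Solve (k + 3)·f(k+1) − (1)·f(k) = k + 2.
Bound: deg f ≤ 0.
A polynomial solution: f(k) = 1.
R(k) = B(k−1)·f(k)/C(k) = 1/(k + 2); s_k = R·t_k = -3*factorial(k + 2).
s_(k+1) − s_k = -3*(k + 2)*factorial(k + 2) = t_k.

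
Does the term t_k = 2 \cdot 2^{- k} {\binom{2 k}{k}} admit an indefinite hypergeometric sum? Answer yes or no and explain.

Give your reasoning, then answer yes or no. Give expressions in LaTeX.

Step 1: r(k) = (2*k + 1)/(k + 1).
Take A(k)=2*k + 1, B(k)=k + 1, C(k)=1.
Solve (2*k + 1)·f(k+1) − (k)·f(k) = 1.
Degrees (1,1,0) ⇒ d ≤ -1.
deg f ≤ -1 is impossible — no certificate.

No — t_k has no hypergeometric antidifference.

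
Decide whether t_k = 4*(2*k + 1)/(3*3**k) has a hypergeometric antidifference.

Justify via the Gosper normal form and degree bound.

Yes. s_k = 4*(-k - 1)/3**k.

Compute t_(k+1)/t_k: get (2*k + 3)/(3*(2*k + 1)).
So A=1/3 and B=1, with C=k + 1/2.
Key eq: (1/3)·f(k+1) = (1)·f(k) + (k + 1/2).
deg f ≤ 1 (via 0,0,1).
Solve for f: f(k) = -3*(k + 1)/2 (degree 1 ≤ 1).
Then R = B(k−1)f/C = -3*(k + 1)/(2*k + 1), so s_k = R(k)·t_k = 4*(-k - 1)/3**k.
Verify: 4*(2*k + 1)/(3*3**k) matches t_k.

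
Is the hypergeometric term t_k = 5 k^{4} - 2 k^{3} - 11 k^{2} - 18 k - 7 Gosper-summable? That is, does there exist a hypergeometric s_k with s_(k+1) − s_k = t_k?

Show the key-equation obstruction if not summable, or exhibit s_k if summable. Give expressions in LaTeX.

The ratio is (5*k**4 + 18*k**3 + 13*k**2 - 26*k - 33)/(5*k**4 - 2*k**3 - 11*k**2 - 18*k - 7).
Gosper form: A/B · C(k+1)/C(k) with A=1, B=1, C=k**4 - 2*k**3/5 - 11*k**2/5 - 18*k/5 - 7/5.
Need (1)·f(k+1) − (1)·f(k) = k**4 - 2*k**3/5 - 11*k**2/5 - 18*k/5 - 7/5.
Degrees (0,0,4) ⇒ d ≤ 5.
Match coefficients ⇒ f(k) = k**2*(k**3 - 3*k**2 - k - 4)/5.
Then R = B(k−1)f/C = k**2*(k**3 - 3*k**2 - k - 4)/(5*k**4 - 2*k**3 - 11*k**2 - 18*k - 7), so s_k = R(k)·t_k = k**2*(k**3 - 3*k**2 - k - 4).
Δs = 5*k**4 - 2*k**3 - 11*k**2 - 18*k - 7, as required.

Yes. s_k = k^{2} \left(k^{3} - 3 k^{2} - k - 4\right).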